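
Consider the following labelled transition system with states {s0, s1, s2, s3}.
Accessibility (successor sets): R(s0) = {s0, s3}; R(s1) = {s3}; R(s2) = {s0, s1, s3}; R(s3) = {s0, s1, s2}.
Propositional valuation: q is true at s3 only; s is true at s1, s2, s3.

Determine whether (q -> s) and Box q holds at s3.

At s3: q -> s is true, Box q is false, so (q -> s) and Box q is false.
  At s3: Box q requires q at every successor {s0, s1, s2}.
    q fails at s0, so Box q is false at s3.

No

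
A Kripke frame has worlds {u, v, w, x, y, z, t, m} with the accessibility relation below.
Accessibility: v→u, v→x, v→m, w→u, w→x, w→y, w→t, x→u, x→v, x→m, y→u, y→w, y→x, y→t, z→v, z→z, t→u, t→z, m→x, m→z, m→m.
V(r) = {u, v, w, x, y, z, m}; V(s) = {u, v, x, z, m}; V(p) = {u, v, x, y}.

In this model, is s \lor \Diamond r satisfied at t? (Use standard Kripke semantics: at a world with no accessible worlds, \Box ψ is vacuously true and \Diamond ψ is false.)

Yes

At t: s is false, \Diamond r is true, so s \lor \Diamond r is true.
  At t: \Diamond r requires r at some successor in {u, z}.
    r holds at u, so \Diamond r is true at t.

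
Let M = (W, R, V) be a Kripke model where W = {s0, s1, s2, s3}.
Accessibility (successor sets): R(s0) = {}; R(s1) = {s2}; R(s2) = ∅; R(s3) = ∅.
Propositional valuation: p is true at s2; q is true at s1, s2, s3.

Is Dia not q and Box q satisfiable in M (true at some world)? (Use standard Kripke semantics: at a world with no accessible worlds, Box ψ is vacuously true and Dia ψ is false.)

No

Let φ = Dia not q and Box q. Evaluate φ at each world:
  s0 (successors ∅): φ is false.
  s1 (successors {s2}): φ is false.
  s2 (successors ∅): φ is false.
  s3 (successors ∅): φ is false.
For instance, at s1:
  At s1: Dia not q is false, Box q is true, so Dia not q and Box q is false.
    At s1: Dia not q requires not q at some successor in {s2}.
      At s2: not q is false.
    So Dia not q is false at s1.
    At s1: Box q requires q at every successor {s2}.
      At s2: q is true.
    So Box q is true at s1.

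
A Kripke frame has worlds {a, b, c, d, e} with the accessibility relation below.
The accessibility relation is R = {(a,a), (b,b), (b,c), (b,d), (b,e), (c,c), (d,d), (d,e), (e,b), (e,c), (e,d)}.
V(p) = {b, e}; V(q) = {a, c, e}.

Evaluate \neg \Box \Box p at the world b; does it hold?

At b: \Box \Box p is false, so \neg \Box \Box p is true.
  At b: \Box \Box p requires \Box p at every successor {b, c, d, e}.
    \Box p fails at b, so \Box \Box p is false at b.
      At b: \Box p requires p at every successor {b, c, d, e}.
        p fails at c, so \Box p is false at b.

Yes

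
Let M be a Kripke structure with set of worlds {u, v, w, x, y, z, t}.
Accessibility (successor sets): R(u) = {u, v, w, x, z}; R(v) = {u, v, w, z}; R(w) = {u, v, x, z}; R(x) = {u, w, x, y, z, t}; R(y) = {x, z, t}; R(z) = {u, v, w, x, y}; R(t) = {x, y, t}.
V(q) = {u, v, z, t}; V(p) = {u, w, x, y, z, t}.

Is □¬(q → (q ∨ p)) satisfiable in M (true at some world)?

No

Recall that □ψ holds at a world iff ψ holds at every accessible world, and ◇ψ holds iff ψ holds at some accessible world.
Let φ = □¬(q → (q ∨ p)). Evaluate φ at each world:
  u (successors {u, v, w, x, z}): φ is false.
  v (successors {u, v, w, z}): φ is false.
  w (successors {u, v, x, z}): φ is false.
  x (successors {u, w, x, y, z, t}): φ is false.
  y (successors {x, z, t}): φ is false.
  z (successors {u, v, w, x, y}): φ is false.
  t (successors {x, y, t}): φ is false.
For instance, at w:
  At w: □¬(q → (q ∨ p)) requires ¬(q → (q ∨ p)) at every successor {u, v, x, z}.
    ¬(q → (q ∨ p)) fails at u, so □¬(q → (q ∨ p)) is false at w.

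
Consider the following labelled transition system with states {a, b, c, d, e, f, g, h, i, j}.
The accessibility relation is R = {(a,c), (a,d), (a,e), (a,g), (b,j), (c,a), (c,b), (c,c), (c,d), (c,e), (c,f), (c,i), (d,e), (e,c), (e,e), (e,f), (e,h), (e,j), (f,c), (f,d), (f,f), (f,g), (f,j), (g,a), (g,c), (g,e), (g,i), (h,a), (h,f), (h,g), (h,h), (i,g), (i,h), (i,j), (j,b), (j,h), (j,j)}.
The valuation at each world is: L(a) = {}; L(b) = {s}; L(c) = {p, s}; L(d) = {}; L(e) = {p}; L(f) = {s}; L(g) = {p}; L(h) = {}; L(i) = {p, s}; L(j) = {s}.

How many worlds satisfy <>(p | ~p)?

Let φ = <>(p | ~p). Evaluate φ at each world:
  a (successors {c, d, e, g}): φ is true.
  b (successors {j}): φ is true.
  c (successors {a, b, c, d, e, f, i}): φ is true.
  d (successors {e}): φ is true.
  e (successors {c, e, f, h, j}): φ is true.
  f (successors {c, d, f, g, j}): φ is true.
  g (successors {a, c, e, i}): φ is true.
  h (successors {a, f, g, h}): φ is true.
  i (successors {g, h, j}): φ is true.
  j (successors {b, h, j}): φ is true.
For instance, at i:
  At i: <>(p | ~p) requires p | ~p at some successor in {g, h, j}.
    p | ~p holds at g, so <>(p | ~p) is true at i.
Satisfying worlds: {a, b, c, d, e, f, g, h, i, j}

10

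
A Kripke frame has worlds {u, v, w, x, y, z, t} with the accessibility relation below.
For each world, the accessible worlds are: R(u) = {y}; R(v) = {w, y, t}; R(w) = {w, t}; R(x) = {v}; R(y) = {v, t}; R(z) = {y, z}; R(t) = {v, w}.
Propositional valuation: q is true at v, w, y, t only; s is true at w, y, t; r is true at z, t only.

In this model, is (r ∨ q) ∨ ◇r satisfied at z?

Yes

Recall that ◇ψ holds at a world iff ψ holds at some accessible world.
At z: r ∨ q is true, ◇r is true, so (r ∨ q) ∨ ◇r is true.
  At z: ◇r requires r at some successor in {y, z}.
    r holds at z, so ◇r is true at z.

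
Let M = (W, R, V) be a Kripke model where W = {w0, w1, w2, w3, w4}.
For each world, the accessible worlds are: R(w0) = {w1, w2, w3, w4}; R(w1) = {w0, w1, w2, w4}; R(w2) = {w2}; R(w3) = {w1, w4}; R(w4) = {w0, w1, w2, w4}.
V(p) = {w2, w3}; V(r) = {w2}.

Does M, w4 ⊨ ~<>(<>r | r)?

At w4: <>(<>r | r) is true, so ~<>(<>r | r) is false.
  At w4: <>(<>r | r) requires <>r | r at some successor in {w0, w1, w2, w4}.
    <>r | r holds at w0, so <>(<>r | r) is true at w4.
      At w0: <>r is true, r is false, so <>r | r is true.

No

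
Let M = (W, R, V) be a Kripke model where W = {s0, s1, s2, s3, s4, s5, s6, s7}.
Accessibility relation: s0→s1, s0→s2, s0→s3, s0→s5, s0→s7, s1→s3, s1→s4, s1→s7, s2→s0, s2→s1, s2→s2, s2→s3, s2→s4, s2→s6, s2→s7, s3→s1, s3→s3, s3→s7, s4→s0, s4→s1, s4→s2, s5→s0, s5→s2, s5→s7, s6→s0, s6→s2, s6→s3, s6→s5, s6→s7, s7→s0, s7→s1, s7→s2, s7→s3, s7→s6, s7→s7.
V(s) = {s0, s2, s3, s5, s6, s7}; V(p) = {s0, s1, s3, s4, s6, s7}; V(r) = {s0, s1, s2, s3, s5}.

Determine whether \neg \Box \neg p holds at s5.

Yes

At s5: \Box \neg p is false, so \neg \Box \neg p is true.
  At s5: \Box \neg p requires \neg p at every successor {s0, s2, s7}.
    \neg p fails at s0, so \Box \neg p is false at s5.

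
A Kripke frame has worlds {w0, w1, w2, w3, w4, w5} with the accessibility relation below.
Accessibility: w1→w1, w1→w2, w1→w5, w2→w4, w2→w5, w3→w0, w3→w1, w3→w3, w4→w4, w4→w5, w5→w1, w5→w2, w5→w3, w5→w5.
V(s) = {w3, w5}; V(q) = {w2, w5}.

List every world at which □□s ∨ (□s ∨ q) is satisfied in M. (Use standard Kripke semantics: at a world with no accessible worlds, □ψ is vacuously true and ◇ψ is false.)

Let φ = □□s ∨ (□s ∨ q). Evaluate φ at each world:
  w0 (successors ∅): φ is true.
  w1 (successors {w1, w2, w5}): φ is false.
  w2 (successors {w4, w5}): φ is true.
  w3 (successors {w0, w1, w3}): φ is false.
  w4 (successors {w4, w5}): φ is false.
  w5 (successors {w1, w2, w3, w5}): φ is true.
For instance, at w2:
  At w2: □□s is false, □s ∨ q is true, so □□s ∨ (□s ∨ q) is true.
    At w2: □□s requires □s at every successor {w4, w5}.
      □s fails at w4, so □□s is false at w2.
    At w2: □s is false, q is true, so □s ∨ q is true.
      At w2: □s requires s at every successor {w4, w5}.
        s fails at w4, so □s is false at w2.
Satisfying worlds: {w0, w2, w5}

w0, w2, w5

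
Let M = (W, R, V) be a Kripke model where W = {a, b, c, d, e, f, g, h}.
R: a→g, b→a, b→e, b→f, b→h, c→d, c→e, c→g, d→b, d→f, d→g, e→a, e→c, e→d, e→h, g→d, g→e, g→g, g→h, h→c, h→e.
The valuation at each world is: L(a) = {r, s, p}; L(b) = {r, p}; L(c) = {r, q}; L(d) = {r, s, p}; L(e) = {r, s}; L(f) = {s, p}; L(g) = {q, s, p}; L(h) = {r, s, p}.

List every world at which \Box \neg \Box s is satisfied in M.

Recall that \Box ψ holds at a world iff ψ holds at every accessible world, and \Diamond ψ holds iff ψ holds at some accessible world.
Let φ = \Box \neg \Box s. Evaluate φ at each world:
  a (successors {g}): φ is false.
  b (successors {a, e, f, h}): φ is false.
  c (successors {d, e, g}): φ is false.
  d (successors {b, f, g}): φ is false.
  e (successors {a, c, d, h}): φ is false.
  f (successors ∅): φ is true.
  g (successors {d, e, g, h}): φ is false.
  h (successors {c, e}): φ is false.
For instance, at a:
  At a: \Box \neg \Box s requires \neg \Box s at every successor {g}.
    \neg \Box s fails at g, so \Box \neg \Box s is false at a.
      At g: \Box s is true, so \neg \Box s is false.
Satisfying worlds: {f}

f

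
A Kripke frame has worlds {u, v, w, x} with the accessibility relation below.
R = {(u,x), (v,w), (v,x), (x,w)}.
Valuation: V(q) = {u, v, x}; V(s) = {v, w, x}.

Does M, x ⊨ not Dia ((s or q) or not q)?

No

At x: Dia ((s or q) or not q) is true, so not Dia ((s or q) or not q) is false.
  At x: Dia ((s or q) or not q) requires (s or q) or not q at some successor in {w}.
    (s or q) or not q holds at w, so Dia ((s or q) or not q) is true at x.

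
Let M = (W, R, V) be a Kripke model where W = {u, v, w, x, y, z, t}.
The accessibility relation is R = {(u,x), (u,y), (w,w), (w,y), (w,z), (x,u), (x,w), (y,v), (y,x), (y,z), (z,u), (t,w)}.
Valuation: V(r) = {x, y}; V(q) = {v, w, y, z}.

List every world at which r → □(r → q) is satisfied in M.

Recall that □ψ holds at a world iff ψ holds at every accessible world, and ◇ψ holds iff ψ holds at some accessible world.
Let φ = r → □(r → q). Evaluate φ at each world:
  u (successors {x, y}): φ is true.
  v (successors ∅): φ is true.
  w (successors {w, y, z}): φ is true.
  x (successors {u, w}): φ is true.
  y (successors {v, x, z}): φ is false.
  z (successors {u}): φ is true.
  t (successors {w}): φ is true.
For instance, at w:
  At w: r is false, □(r → q) is true, so r → □(r → q) is true.
    At w: □(r → q) requires r → q at every successor {w, y, z}.
      At w: r → q is true.
      At y: r → q is true.
      At z: r → q is true.
    So □(r → q) is true at w.
Satisfying worlds: {u, v, w, x, z, t}

u, v, w, x, z, t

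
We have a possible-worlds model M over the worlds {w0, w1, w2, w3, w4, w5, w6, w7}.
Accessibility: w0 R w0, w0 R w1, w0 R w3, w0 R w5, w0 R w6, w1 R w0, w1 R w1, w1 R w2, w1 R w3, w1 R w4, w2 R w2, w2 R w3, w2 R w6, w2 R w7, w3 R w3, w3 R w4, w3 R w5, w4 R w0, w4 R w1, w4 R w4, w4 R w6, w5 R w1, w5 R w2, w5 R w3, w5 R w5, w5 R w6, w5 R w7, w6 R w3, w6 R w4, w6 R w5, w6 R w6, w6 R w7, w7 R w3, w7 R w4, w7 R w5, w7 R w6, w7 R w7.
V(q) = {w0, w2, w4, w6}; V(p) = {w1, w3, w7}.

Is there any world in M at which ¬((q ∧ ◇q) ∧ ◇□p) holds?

Yes

Recall that □ψ holds at a world iff ψ holds at every accessible world, and ◇ψ holds iff ψ holds at some accessible world.
Let φ = ¬((q ∧ ◇q) ∧ ◇□p). Evaluate φ at each world:
  w0 (successors {w0, w1, w3, w5, w6}): φ is true.
  w1 (successors {w0, w1, w2, w3, w4}): φ is true.
  w2 (successors {w2, w3, w6, w7}): φ is true.
  w3 (successors {w3, w4, w5}): φ is true.
  w4 (successors {w0, w1, w4, w6}): φ is true.
  w5 (successors {w1, w2, w3, w5, w6, w7}): φ is true.
  w6 (successors {w3, w4, w5, w6, w7}): φ is true.
  w7 (successors {w3, w4, w5, w6, w7}): φ is true.
Detail at w0 (witness):
  At w0: (q ∧ ◇q) ∧ ◇□p is false, so ¬((q ∧ ◇q) ∧ ◇□p) is true.
    At w0: q ∧ ◇q is true, ◇□p is false, so (q ∧ ◇q) ∧ ◇□p is false.
      At w0: q is true, ◇q is true, so q ∧ ◇q is true.
      At w0: ◇□p requires □p at some successor in {w0, w1, w3, w5, w6}.
        At w0: □p is false.
        At w1: □p is false.
        At w3: □p is false.
        At w5: □p is false.
        At w6: □p is false.
      So ◇□p is false at w0.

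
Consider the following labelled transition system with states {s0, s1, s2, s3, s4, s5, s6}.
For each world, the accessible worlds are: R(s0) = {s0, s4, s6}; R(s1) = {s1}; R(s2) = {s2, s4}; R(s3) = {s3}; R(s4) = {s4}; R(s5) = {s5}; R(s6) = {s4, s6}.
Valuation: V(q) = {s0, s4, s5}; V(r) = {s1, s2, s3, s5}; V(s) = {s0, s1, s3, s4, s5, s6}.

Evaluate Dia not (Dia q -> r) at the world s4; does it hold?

Recall that Dia ψ holds at a world iff ψ holds at some accessible world.
At s4: Dia not (Dia q -> r) requires not (Dia q -> r) at some successor in {s4}.
  not (Dia q -> r) holds at s4, so Dia not (Dia q -> r) is true at s4.
    At s4: Dia q -> r is false, so not (Dia q -> r) is true.
      At s4: Dia q is true, r is false, so Dia q -> r is false.

Yes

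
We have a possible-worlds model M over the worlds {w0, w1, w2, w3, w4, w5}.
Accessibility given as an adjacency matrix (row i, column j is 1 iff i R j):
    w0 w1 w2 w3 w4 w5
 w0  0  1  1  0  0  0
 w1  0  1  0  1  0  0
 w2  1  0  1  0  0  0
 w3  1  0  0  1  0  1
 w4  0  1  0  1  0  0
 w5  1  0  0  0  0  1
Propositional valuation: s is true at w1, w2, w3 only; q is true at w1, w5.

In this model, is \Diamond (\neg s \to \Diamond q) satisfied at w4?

At w4: \Diamond (\neg s \to \Diamond q) requires \neg s \to \Diamond q at some successor in {w1, w3}.
  \neg s \to \Diamond q holds at w1, so \Diamond (\neg s \to \Diamond q) is true at w4.
    At w1: \neg s is false, \Diamond q is true, so \neg s \to \Diamond q is true.
      At w1: \Diamond q requires q at some successor in {w1, w3}.
        q holds at w1, so \Diamond q is true at w1.

Yes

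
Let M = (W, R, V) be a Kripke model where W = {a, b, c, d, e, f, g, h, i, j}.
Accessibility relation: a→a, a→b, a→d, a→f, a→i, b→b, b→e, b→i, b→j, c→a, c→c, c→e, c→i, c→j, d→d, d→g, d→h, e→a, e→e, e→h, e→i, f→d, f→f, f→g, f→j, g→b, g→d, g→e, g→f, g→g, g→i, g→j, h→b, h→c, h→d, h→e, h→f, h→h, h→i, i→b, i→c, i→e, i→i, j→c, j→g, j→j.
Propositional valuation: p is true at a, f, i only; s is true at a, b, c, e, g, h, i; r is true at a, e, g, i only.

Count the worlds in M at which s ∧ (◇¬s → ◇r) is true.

Recall that ◇ψ holds at a world iff ψ holds at some accessible world.
Let φ = s ∧ (◇¬s → ◇r). Evaluate φ at each world:
  a (successors {a, b, d, f, i}): φ is true.
  b (successors {b, e, i, j}): φ is true.
  c (successors {a, c, e, i, j}): φ is true.
  d (successors {d, g, h}): φ is false.
  e (successors {a, e, h, i}): φ is true.
  f (successors {d, f, g, j}): φ is false.
  g (successors {b, d, e, f, g, i, j}): φ is true.
  h (successors {b, c, d, e, f, h, i}): φ is true.
  i (successors {b, c, e, i}): φ is true.
  j (successors {c, g, j}): φ is false.
For instance, at e:
  At e: s is true, ◇¬s → ◇r is true, so s ∧ (◇¬s → ◇r) is true.
    At e: ◇¬s is false, ◇r is true, so ◇¬s → ◇r is true.
      At e: ◇¬s requires ¬s at some successor in {a, e, h, i}.
        At a: ¬s is false.
        At e: ¬s is false.
        At h: ¬s is false.
        At i: ¬s is false.
      So ◇¬s is false at e.
      At e: ◇r requires r at some successor in {a, e, h, i}.
        r holds at a, so ◇r is true at e.
Satisfying worlds: {a, b, c, e, g, h, i}

7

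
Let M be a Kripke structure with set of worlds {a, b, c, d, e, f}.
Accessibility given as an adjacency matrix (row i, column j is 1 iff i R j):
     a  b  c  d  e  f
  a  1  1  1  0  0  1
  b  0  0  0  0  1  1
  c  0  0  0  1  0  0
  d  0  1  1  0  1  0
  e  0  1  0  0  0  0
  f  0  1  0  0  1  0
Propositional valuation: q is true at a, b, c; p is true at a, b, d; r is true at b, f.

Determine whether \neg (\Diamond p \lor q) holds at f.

No

At f: \Diamond p \lor q is true, so \neg (\Diamond p \lor q) is false.
  At f: \Diamond p is true, q is false, so \Diamond p \lor q is true.
    At f: \Diamond p requires p at some successor in {b, e}.
      p holds at b, so \Diamond p is true at f.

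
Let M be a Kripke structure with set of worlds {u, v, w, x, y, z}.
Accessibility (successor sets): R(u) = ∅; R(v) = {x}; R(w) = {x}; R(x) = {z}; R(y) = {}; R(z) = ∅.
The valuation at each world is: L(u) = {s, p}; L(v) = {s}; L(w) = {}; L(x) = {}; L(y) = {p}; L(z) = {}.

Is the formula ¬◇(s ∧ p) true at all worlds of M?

Yes

Let φ = ¬◇(s ∧ p). Evaluate φ at each world:
  u (successors ∅): φ is true.
  v (successors {x}): φ is true.
  w (successors {x}): φ is true.
  x (successors {z}): φ is true.
  y (successors ∅): φ is true.
  z (successors ∅): φ is true.
For instance, at v:
  At v: ◇(s ∧ p) is false, so ¬◇(s ∧ p) is true.
    At v: ◇(s ∧ p) requires s ∧ p at some successor in {x}.
      At x: s ∧ p is false.
    So ◇(s ∧ p) is false at v.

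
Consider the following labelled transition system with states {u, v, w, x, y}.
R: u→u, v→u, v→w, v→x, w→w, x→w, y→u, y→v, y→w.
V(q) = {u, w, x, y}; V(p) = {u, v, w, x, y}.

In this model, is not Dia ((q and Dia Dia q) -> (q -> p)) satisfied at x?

Recall that Dia ψ holds at a world iff ψ holds at some accessible world.
At x: Dia ((q and Dia Dia q) -> (q -> p)) is true, so not Dia ((q and Dia Dia q) -> (q -> p)) is false.
  At x: Dia ((q and Dia Dia q) -> (q -> p)) requires (q and Dia Dia q) -> (q -> p) at some successor in {w}.
    (q and Dia Dia q) -> (q -> p) holds at w, so Dia ((q and Dia Dia q) -> (q -> p)) is true at x.
      At w: q and Dia Dia q is true, q -> p is true, so (q and Dia Dia q) -> (q -> p) is true.

No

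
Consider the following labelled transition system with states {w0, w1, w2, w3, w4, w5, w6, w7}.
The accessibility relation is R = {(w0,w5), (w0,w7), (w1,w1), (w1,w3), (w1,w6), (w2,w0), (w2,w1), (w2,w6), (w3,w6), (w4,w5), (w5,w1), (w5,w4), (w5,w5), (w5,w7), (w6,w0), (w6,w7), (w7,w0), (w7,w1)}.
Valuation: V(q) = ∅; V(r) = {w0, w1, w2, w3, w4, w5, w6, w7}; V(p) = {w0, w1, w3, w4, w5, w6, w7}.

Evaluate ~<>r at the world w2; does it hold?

No

Recall that <>ψ holds at a world iff ψ holds at some accessible world.
At w2: <>r is true, so ~<>r is false.
  At w2: <>r requires r at some successor in {w0, w1, w6}.
    r holds at w0, so <>r is true at w2.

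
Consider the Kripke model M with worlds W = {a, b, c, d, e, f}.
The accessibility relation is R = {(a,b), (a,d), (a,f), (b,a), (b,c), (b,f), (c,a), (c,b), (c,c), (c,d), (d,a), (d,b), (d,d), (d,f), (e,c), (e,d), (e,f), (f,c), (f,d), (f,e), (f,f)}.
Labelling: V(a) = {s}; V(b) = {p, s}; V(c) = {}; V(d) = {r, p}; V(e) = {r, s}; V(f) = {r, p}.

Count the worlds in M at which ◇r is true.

Let φ = ◇r. Evaluate φ at each world:
  a (successors {b, d, f}): φ is true.
  b (successors {a, c, f}): φ is true.
  c (successors {a, b, c, d}): φ is true.
  d (successors {a, b, d, f}): φ is true.
  e (successors {c, d, f}): φ is true.
  f (successors {c, d, e, f}): φ is true.
For instance, at f:
  At f: ◇r requires r at some successor in {c, d, e, f}.
    r holds at d, so ◇r is true at f.
Satisfying worlds: {a, b, c, d, e, f}

6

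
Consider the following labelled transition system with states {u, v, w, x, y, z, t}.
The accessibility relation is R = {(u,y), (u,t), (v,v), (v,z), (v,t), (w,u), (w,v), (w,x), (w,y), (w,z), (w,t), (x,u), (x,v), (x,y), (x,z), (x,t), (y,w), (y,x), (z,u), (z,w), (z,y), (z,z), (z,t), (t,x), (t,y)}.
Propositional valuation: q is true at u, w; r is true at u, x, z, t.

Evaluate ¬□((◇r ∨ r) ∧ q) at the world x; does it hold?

Yes

At x: □((◇r ∨ r) ∧ q) is false, so ¬□((◇r ∨ r) ∧ q) is true.
  At x: □((◇r ∨ r) ∧ q) requires (◇r ∨ r) ∧ q at every successor {u, v, y, z, t}.
    (◇r ∨ r) ∧ q fails at v, so □((◇r ∨ r) ∧ q) is false at x.
      At v: ◇r ∨ r is true, q is false, so (◇r ∨ r) ∧ q is false.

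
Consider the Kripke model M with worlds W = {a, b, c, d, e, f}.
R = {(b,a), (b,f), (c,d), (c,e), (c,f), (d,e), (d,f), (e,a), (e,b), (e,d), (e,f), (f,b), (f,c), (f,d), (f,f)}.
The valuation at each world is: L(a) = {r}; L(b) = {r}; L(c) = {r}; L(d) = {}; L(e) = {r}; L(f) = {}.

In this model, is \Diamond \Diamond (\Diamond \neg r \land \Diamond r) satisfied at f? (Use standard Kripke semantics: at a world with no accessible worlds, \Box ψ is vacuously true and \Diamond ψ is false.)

Yes

At f: \Diamond \Diamond (\Diamond \neg r \land \Diamond r) requires \Diamond (\Diamond \neg r \land \Diamond r) at some successor in {b, c, d, f}.
  \Diamond (\Diamond \neg r \land \Diamond r) holds at b, so \Diamond \Diamond (\Diamond \neg r \land \Diamond r) is true at f.
    At b: \Diamond (\Diamond \neg r \land \Diamond r) requires \Diamond \neg r \land \Diamond r at some successor in {a, f}.
      \Diamond \neg r \land \Diamond r holds at f, so \Diamond (\Diamond \neg r \land \Diamond r) is true at b.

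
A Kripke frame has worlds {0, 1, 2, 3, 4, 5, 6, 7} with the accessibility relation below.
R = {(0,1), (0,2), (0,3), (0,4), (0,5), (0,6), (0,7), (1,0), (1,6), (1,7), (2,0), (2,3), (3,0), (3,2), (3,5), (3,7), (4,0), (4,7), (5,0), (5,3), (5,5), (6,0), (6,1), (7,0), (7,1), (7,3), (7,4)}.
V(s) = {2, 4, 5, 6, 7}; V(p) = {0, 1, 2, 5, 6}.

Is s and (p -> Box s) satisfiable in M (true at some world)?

Yes

Recall that Box ψ holds at a world iff ψ holds at every accessible world, and Dia ψ holds iff ψ holds at some accessible world.
Let φ = s and (p -> Box s). Evaluate φ at each world:
  0 (successors {1, 2, 3, 4, 5, 6, 7}): φ is false.
  1 (successors {0, 6, 7}): φ is false.
  2 (successors {0, 3}): φ is false.
  3 (successors {0, 2, 5, 7}): φ is false.
  4 (successors {0, 7}): φ is true.
  5 (successors {0, 3, 5}): φ is false.
  6 (successors {0, 1}): φ is false.
  7 (successors {0, 1, 3, 4}): φ is true.
Detail at 4 (witness):
  At 4: s is true, p -> Box s is true, so s and (p -> Box s) is true.
    At 4: p is false, Box s is false, so p -> Box s is true.
      At 4: Box s requires s at every successor {0, 7}.
        s fails at 0, so Box s is false at 4.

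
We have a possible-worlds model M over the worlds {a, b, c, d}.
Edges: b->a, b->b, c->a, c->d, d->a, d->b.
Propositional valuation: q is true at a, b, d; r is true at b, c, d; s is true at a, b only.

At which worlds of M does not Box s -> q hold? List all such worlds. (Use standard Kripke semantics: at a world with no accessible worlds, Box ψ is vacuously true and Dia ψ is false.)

a, b, d

Let φ = not Box s -> q. Evaluate φ at each world:
  a (successors ∅): φ is true.
  b (successors {a, b}): φ is true.
  c (successors {a, d}): φ is false.
  d (successors {a, b}): φ is true.
For instance, at c:
  At c: not Box s is true, q is false, so not Box s -> q is false.
    At c: Box s is false, so not Box s is true.
      At c: Box s requires s at every successor {a, d}.
        s fails at d, so Box s is false at c.
Satisfying worlds: {a, b, d}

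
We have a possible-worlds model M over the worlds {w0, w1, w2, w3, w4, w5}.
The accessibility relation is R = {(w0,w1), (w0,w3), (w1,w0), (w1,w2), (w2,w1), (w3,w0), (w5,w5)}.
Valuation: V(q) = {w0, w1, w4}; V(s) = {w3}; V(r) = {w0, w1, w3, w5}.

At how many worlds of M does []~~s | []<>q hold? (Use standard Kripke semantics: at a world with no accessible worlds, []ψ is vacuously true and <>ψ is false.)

Let φ = []~~s | []<>q. Evaluate φ at each world:
  w0 (successors {w1, w3}): φ is true.
  w1 (successors {w0, w2}): φ is true.
  w2 (successors {w1}): φ is true.
  w3 (successors {w0}): φ is true.
  w4 (successors ∅): φ is true.
  w5 (successors {w5}): φ is false.
For instance, at w2:
  At w2: []~~s is false, []<>q is true, so []~~s | []<>q is true.
    At w2: []~~s requires ~~s at every successor {w1}.
      ~~s fails at w1, so []~~s is false at w2.
    At w2: []<>q requires <>q at every successor {w1}.
      At w1: <>q is true.
    So []<>q is true at w2.
Satisfying worlds: {w0, w1, w2, w3, w4}

5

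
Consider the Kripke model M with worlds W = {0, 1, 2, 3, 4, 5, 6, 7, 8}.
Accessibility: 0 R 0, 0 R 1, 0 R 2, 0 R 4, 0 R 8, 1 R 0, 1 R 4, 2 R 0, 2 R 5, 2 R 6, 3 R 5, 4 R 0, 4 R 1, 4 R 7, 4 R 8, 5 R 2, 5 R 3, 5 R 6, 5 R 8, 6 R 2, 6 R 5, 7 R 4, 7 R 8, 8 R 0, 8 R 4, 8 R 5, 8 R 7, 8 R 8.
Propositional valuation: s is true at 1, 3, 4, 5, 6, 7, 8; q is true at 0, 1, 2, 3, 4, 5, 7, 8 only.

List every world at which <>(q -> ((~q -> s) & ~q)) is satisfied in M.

Let φ = <>(q -> ((~q -> s) & ~q)). Evaluate φ at each world:
  0 (successors {0, 1, 2, 4, 8}): φ is false.
  1 (successors {0, 4}): φ is false.
  2 (successors {0, 5, 6}): φ is true.
  3 (successors {5}): φ is false.
  4 (successors {0, 1, 7, 8}): φ is false.
  5 (successors {2, 3, 6, 8}): φ is true.
  6 (successors {2, 5}): φ is false.
  7 (successors {4, 8}): φ is false.
  8 (successors {0, 4, 5, 7, 8}): φ is false.
For instance, at 5:
  At 5: <>(q -> ((~q -> s) & ~q)) requires q -> ((~q -> s) & ~q) at some successor in {2, 3, 6, 8}.
    q -> ((~q -> s) & ~q) holds at 6, so <>(q -> ((~q -> s) & ~q)) is true at 5.
Satisfying worlds: {2, 5}

2, 5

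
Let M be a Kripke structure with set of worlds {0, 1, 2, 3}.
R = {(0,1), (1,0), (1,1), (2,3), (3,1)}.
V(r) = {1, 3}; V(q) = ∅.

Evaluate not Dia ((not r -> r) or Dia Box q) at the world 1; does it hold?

No

At 1: Dia ((not r -> r) or Dia Box q) is true, so not Dia ((not r -> r) or Dia Box q) is false.
  At 1: Dia ((not r -> r) or Dia Box q) requires (not r -> r) or Dia Box q at some successor in {0, 1}.
    (not r -> r) or Dia Box q holds at 1, so Dia ((not r -> r) or Dia Box q) is true at 1.
      At 1: not r -> r is true, Dia Box q is false, so (not r -> r) or Dia Box q is true.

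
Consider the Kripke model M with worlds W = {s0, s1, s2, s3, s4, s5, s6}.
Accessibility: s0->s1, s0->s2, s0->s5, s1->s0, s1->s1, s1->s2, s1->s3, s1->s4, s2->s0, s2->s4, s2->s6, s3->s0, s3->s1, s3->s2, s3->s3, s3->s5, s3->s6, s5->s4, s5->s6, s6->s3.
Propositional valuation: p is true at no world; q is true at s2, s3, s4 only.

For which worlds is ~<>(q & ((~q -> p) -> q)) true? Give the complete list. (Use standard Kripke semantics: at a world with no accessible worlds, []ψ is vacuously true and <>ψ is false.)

s4

Let φ = ~<>(q & ((~q -> p) -> q)). Evaluate φ at each world:
  s0 (successors {s1, s2, s5}): φ is false.
  s1 (successors {s0, s1, s2, s3, s4}): φ is false.
  s2 (successors {s0, s4, s6}): φ is false.
  s3 (successors {s0, s1, s2, s3, s5, s6}): φ is false.
  s4 (successors ∅): φ is true.
  s5 (successors {s4, s6}): φ is false.
  s6 (successors {s3}): φ is false.
For instance, at s6:
  At s6: <>(q & ((~q -> p) -> q)) is true, so ~<>(q & ((~q -> p) -> q)) is false.
    At s6: <>(q & ((~q -> p) -> q)) requires q & ((~q -> p) -> q) at some successor in {s3}.
      q & ((~q -> p) -> q) holds at s3, so <>(q & ((~q -> p) -> q)) is true at s6.
Satisfying worlds: {s4}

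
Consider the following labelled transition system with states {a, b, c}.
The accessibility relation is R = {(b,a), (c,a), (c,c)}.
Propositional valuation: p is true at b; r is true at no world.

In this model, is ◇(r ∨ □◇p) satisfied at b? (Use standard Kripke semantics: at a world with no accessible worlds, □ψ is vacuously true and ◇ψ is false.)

At b: ◇(r ∨ □◇p) requires r ∨ □◇p at some successor in {a}.
  r ∨ □◇p holds at a, so ◇(r ∨ □◇p) is true at b.
    At a: r is false, □◇p is true, so r ∨ □◇p is true.
      At a: no accessible worlds, so □◇p holds vacuously.

Yes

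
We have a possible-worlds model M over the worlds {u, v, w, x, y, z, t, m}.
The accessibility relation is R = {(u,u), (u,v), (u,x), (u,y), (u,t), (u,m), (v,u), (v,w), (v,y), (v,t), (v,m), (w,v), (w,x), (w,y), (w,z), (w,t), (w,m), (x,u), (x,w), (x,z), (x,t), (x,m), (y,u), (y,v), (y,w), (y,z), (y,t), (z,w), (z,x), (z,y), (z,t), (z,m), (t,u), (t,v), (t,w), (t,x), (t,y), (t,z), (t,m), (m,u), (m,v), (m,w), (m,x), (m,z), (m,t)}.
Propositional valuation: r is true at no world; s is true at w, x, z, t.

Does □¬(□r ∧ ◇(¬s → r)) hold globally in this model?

Let φ = □¬(□r ∧ ◇(¬s → r)). Evaluate φ at each world:
  u (successors {u, v, x, y, t, m}): φ is true.
  v (successors {u, w, y, t, m}): φ is true.
  w (successors {v, x, y, z, t, m}): φ is true.
  x (successors {u, w, z, t, m}): φ is true.
  y (successors {u, v, w, z, t}): φ is true.
  z (successors {w, x, y, t, m}): φ is true.
  t (successors {u, v, w, x, y, z, m}): φ is true.
  m (successors {u, v, w, x, z, t}): φ is true.
For instance, at x:
  At x: □¬(□r ∧ ◇(¬s → r)) requires ¬(□r ∧ ◇(¬s → r)) at every successor {u, w, z, t, m}.
    At u: ¬(□r ∧ ◇(¬s → r)) is true.
    At w: ¬(□r ∧ ◇(¬s → r)) is true.
    At z: ¬(□r ∧ ◇(¬s → r)) is true.
    At t: ¬(□r ∧ ◇(¬s → r)) is true.
    At m: ¬(□r ∧ ◇(¬s → r)) is true.
  So □¬(□r ∧ ◇(¬s → r)) is true at x.

Yes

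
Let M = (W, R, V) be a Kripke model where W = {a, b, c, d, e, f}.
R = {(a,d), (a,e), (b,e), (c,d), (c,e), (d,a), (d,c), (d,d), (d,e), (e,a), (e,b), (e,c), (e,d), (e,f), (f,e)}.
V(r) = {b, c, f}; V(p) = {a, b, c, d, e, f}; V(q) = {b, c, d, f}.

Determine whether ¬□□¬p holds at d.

At d: □□¬p is false, so ¬□□¬p is true.
  At d: □□¬p requires □¬p at every successor {a, c, d, e}.
    □¬p fails at a, so □□¬p is false at d.
      At a: □¬p requires ¬p at every successor {d, e}.
        ¬p fails at d, so □¬p is false at a.

Yes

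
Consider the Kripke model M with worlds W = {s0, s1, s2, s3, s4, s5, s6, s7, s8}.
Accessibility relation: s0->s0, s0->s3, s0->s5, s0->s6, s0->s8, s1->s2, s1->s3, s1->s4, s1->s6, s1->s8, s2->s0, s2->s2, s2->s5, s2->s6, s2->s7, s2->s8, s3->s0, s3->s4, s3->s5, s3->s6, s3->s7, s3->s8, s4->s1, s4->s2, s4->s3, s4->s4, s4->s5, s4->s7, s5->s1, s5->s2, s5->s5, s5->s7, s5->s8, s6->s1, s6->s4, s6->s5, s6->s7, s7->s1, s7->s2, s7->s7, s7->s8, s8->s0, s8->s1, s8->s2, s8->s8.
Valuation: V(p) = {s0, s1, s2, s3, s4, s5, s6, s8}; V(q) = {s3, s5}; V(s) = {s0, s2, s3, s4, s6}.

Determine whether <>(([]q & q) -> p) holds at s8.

At s8: <>(([]q & q) -> p) requires ([]q & q) -> p at some successor in {s0, s1, s2, s8}.
  ([]q & q) -> p holds at s0, so <>(([]q & q) -> p) is true at s8.
    At s0: []q & q is false, p is true, so ([]q & q) -> p is true.
      At s0: []q is false, q is false, so []q & q is false.

Yes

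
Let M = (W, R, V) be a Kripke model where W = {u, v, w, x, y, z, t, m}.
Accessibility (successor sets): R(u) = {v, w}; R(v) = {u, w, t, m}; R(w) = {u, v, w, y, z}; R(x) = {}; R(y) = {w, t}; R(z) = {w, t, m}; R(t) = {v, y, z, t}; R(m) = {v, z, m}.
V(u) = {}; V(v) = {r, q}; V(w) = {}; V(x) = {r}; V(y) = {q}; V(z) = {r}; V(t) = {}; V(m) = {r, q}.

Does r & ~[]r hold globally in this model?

Let φ = r & ~[]r. Evaluate φ at each world:
  u (successors {v, w}): φ is false.
  v (successors {u, w, t, m}): φ is true.
  w (successors {u, v, w, y, z}): φ is false.
  x (successors ∅): φ is false.
  y (successors {w, t}): φ is false.
  z (successors {w, t, m}): φ is true.
  t (successors {v, y, z, t}): φ is false.
  m (successors {v, z, m}): φ is false.
Detail at u (counterexample):
  At u: r is false, ~[]r is true, so r & ~[]r is false.
    At u: []r is false, so ~[]r is true.
      At u: []r requires r at every successor {v, w}.
        r fails at w, so []r is false at u.

No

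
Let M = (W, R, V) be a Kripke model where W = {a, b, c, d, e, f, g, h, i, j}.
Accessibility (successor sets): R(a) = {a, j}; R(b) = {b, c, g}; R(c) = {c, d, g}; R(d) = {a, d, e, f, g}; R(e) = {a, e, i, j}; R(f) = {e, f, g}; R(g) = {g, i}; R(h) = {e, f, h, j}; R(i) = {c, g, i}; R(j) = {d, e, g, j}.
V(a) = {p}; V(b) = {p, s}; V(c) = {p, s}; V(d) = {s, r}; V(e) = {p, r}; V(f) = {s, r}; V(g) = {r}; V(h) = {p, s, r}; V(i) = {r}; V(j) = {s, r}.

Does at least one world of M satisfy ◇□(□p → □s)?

Yes

Recall that □ψ holds at a world iff ψ holds at every accessible world, and ◇ψ holds iff ψ holds at some accessible world.
Let φ = ◇□(□p → □s). Evaluate φ at each world:
  a (successors {a, j}): φ is true.
  b (successors {b, c, g}): φ is true.
  c (successors {c, d, g}): φ is true.
  d (successors {a, d, e, f, g}): φ is true.
  e (successors {a, e, i, j}): φ is true.
  f (successors {e, f, g}): φ is true.
  g (successors {g, i}): φ is true.
  h (successors {e, f, h, j}): φ is true.
  i (successors {c, g, i}): φ is true.
  j (successors {d, e, g, j}): φ is true.
Detail at a (witness):
  At a: ◇□(□p → □s) requires □(□p → □s) at some successor in {a, j}.
    □(□p → □s) holds at a, so ◇□(□p → □s) is true at a.
      At a: □(□p → □s) requires □p → □s at every successor {a, j}.
        At a: □p → □s is true.
        At j: □p → □s is true.
      So □(□p → □s) is true at a.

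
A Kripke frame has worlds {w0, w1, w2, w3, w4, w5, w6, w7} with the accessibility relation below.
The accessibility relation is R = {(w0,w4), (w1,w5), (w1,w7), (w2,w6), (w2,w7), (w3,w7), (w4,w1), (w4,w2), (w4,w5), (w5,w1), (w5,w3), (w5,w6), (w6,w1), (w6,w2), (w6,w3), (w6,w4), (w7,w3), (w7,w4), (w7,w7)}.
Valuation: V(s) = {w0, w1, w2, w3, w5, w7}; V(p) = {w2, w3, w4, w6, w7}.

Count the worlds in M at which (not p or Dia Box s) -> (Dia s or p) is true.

7

Let φ = (not p or Dia Box s) -> (Dia s or p). Evaluate φ at each world:
  w0 (successors {w4}): φ is false.
  w1 (successors {w5, w7}): φ is true.
  w2 (successors {w6, w7}): φ is true.
  w3 (successors {w7}): φ is true.
  w4 (successors {w1, w2, w5}): φ is true.
  w5 (successors {w1, w3, w6}): φ is true.
  w6 (successors {w1, w2, w3, w4}): φ is true.
  w7 (successors {w3, w4, w7}): φ is true.
For instance, at w7:
  At w7: not p or Dia Box s is true, Dia s or p is true, so (not p or Dia Box s) -> (Dia s or p) is true.
    At w7: not p is false, Dia Box s is true, so not p or Dia Box s is true.
      At w7: Dia Box s requires Box s at some successor in {w3, w4, w7}.
        Box s holds at w3, so Dia Box s is true at w7.
    At w7: Dia s is true, p is true, so Dia s or p is true.
      At w7: Dia s requires s at some successor in {w3, w4, w7}.
        s holds at w3, so Dia s is true at w7.
Satisfying worlds: {w1, w2, w3, w4, w5, w6, w7}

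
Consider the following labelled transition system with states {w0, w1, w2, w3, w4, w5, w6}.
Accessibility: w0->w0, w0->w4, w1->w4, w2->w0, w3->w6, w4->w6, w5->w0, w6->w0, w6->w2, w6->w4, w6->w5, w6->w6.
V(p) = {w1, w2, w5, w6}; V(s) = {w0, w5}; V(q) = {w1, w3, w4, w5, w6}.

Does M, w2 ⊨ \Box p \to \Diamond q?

Recall that \Box ψ holds at a world iff ψ holds at every accessible world, and \Diamond ψ holds iff ψ holds at some accessible world.
At w2: \Box p is false, \Diamond q is false, so \Box p \to \Diamond q is true.
  At w2: \Box p requires p at every successor {w0}.
    p fails at w0, so \Box p is false at w2.
  At w2: \Diamond q requires q at some successor in {w0}.
    At w0: q is false.
  So \Diamond q is false at w2.

Yes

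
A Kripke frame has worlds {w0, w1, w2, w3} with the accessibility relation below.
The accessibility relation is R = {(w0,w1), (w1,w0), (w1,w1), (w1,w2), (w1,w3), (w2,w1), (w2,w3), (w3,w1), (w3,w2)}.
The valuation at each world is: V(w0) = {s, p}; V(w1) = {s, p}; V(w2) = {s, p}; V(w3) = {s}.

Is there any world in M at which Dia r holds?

No

Let φ = Dia r. Evaluate φ at each world:
  w0 (successors {w1}): φ is false.
  w1 (successors {w0, w1, w2, w3}): φ is false.
  w2 (successors {w1, w3}): φ is false.
  w3 (successors {w1, w2}): φ is false.
For instance, at w2:
  At w2: Dia r requires r at some successor in {w1, w3}.
    At w1: r is false.
    At w3: r is false.
  So Dia r is false at w2.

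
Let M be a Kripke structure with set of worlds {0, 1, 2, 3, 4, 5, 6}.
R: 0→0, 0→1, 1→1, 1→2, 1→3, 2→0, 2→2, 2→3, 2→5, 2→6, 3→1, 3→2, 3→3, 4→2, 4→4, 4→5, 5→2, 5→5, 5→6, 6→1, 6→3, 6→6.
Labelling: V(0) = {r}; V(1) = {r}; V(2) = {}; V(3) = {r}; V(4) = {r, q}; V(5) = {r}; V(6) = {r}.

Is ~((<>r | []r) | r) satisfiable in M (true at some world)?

Let φ = ~((<>r | []r) | r). Evaluate φ at each world:
  0 (successors {0, 1}): φ is false.
  1 (successors {1, 2, 3}): φ is false.
  2 (successors {0, 2, 3, 5, 6}): φ is false.
  3 (successors {1, 2, 3}): φ is false.
  4 (successors {2, 4, 5}): φ is false.
  5 (successors {2, 5, 6}): φ is false.
  6 (successors {1, 3, 6}): φ is false.
For instance, at 1:
  At 1: (<>r | []r) | r is true, so ~((<>r | []r) | r) is false.
    At 1: <>r | []r is true, r is true, so (<>r | []r) | r is true.
      At 1: <>r is true, []r is false, so <>r | []r is true.

No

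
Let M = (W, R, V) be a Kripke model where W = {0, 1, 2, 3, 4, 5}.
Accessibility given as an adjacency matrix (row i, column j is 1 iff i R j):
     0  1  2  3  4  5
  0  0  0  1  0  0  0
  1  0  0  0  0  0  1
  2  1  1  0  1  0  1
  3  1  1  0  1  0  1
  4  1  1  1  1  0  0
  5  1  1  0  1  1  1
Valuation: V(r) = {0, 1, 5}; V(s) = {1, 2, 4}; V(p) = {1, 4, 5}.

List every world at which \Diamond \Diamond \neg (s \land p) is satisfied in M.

0, 1, 2, 3, 4, 5

Let φ = \Diamond \Diamond \neg (s \land p). Evaluate φ at each world:
  0 (successors {2}): φ is true.
  1 (successors {5}): φ is true.
  2 (successors {0, 1, 3, 5}): φ is true.
  3 (successors {0, 1, 3, 5}): φ is true.
  4 (successors {0, 1, 2, 3}): φ is true.
  5 (successors {0, 1, 3, 4, 5}): φ is true.
For instance, at 2:
  At 2: \Diamond \Diamond \neg (s \land p) requires \Diamond \neg (s \land p) at some successor in {0, 1, 3, 5}.
    \Diamond \neg (s \land p) holds at 0, so \Diamond \Diamond \neg (s \land p) is true at 2.
      At 0: \Diamond \neg (s \land p) requires \neg (s \land p) at some successor in {2}.
        \neg (s \land p) holds at 2, so \Diamond \neg (s \land p) is true at 0.
Satisfying worlds: {0, 1, 2, 3, 4, 5}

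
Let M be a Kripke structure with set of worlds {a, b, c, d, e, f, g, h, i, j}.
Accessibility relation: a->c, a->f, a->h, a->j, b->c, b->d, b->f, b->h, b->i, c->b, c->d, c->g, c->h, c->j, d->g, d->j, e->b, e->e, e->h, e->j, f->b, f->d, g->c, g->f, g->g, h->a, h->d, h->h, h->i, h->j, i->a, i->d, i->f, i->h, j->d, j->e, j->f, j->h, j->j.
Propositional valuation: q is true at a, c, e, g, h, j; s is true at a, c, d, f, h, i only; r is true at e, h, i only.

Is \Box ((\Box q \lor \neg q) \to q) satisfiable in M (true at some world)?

Let φ = \Box ((\Box q \lor \neg q) \to q). Evaluate φ at each world:
  a (successors {c, f, h, j}): φ is false.
  b (successors {c, d, f, h, i}): φ is false.
  c (successors {b, d, g, h, j}): φ is false.
  d (successors {g, j}): φ is true.
  e (successors {b, e, h, j}): φ is false.
  f (successors {b, d}): φ is false.
  g (successors {c, f, g}): φ is false.
  h (successors {a, d, h, i, j}): φ is false.
  i (successors {a, d, f, h}): φ is false.
  j (successors {d, e, f, h, j}): φ is false.
Detail at d (witness):
  At d: \Box ((\Box q \lor \neg q) \to q) requires (\Box q \lor \neg q) \to q at every successor {g, j}.
      At g: \Box q \lor \neg q is false, q is true, so (\Box q \lor \neg q) \to q is true.
      At j: \Box q \lor \neg q is false, q is true, so (\Box q \lor \neg q) \to q is true.
  So \Box ((\Box q \lor \neg q) \to q) is true at d.

Yes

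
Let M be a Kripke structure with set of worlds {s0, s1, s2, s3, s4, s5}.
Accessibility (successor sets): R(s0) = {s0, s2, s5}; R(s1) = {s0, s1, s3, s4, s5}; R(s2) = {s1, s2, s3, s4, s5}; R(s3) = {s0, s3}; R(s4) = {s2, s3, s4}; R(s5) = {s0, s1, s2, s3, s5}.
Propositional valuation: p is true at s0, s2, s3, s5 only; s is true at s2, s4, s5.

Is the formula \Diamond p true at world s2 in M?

At s2: \Diamond p requires p at some successor in {s1, s2, s3, s4, s5}.
  p holds at s2, so \Diamond p is true at s2.

Yes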